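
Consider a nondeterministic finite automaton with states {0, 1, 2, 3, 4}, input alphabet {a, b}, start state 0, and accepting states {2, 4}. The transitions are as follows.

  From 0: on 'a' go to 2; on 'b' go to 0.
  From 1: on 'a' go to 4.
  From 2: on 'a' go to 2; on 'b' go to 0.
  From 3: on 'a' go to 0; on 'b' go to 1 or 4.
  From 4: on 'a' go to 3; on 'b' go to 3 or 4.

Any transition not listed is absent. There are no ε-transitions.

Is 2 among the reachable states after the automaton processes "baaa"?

Yes

Start in {0}.
Read 'b': 0→{0}; now {0}.
Read 'a': 0→{2}; now {2}.
Read 'a': 2→{2}; now {2}.
Read 'a': 2→{2}; now {2}.
State 2 is in {2}.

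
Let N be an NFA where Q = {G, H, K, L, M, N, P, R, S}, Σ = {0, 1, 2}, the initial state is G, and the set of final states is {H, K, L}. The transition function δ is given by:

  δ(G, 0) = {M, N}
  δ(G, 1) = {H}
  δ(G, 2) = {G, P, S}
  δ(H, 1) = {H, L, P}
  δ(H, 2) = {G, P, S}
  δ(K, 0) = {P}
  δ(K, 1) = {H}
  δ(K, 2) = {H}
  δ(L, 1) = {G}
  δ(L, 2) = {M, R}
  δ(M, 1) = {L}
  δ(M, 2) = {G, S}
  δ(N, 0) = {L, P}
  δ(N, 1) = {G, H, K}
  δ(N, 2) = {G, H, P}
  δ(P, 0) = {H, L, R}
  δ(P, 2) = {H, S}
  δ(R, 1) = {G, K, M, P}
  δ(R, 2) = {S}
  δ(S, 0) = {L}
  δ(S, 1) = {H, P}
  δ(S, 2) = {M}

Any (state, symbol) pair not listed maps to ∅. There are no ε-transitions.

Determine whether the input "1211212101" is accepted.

Start in {G}.
Read '1': {G} → {H}.
Read '2': {H} → {G, P, S}.
Read '1': {G, P, S} → {H, P}.
Read '1': {H, P} → {H, L, P}.
Read '2': {H, L, P} → {G, H, M, P, R, S}.
Read '1': {G, H, M, P, R, S} → {G, H, K, L, M, P}.
Read '2': {G, H, K, L, M, P} → {G, H, M, P, R, S}.
Read '1': {G, H, M, P, R, S} → {G, H, K, L, M, P}.
Read '0': {G, H, K, L, M, P} → {H, L, M, N, P, R}.
Read '1': {H, L, M, N, P, R} → {G, H, K, L, M, P}.
The final set {G, H, K, L, M, P} contains the accepting states H, K, L.

Yes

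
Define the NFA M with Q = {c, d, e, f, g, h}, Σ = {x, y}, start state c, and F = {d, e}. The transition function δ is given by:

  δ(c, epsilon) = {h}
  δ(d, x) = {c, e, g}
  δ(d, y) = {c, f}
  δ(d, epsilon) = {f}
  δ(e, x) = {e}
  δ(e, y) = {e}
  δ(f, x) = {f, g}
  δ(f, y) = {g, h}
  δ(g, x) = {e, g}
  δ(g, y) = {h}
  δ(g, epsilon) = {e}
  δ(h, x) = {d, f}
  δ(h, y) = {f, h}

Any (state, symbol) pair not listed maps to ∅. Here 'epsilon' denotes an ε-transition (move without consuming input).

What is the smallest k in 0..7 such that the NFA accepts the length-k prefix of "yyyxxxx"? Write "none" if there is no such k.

2

Start: ε-closure({c}) = {c, h}.
Read 'y': {c, h} → {f, h}.
Read 'y': {f, h} → {e, f, g, h}.
None of the earlier sets intersect F, but {e, f, g, h} does.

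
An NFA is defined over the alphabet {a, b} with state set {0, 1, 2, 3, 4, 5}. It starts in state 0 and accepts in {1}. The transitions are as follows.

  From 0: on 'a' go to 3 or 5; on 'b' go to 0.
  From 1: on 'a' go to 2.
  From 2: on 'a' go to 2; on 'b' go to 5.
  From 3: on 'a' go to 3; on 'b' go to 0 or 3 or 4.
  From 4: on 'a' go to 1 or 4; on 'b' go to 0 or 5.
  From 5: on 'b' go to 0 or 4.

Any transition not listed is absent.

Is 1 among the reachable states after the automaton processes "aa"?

No

Start in {0}.
Read 'a': 0→{3, 5}; now {3, 5}.
Read 'a': 3→{3}, 5→∅; now {3}.
State 1 is not in {3}.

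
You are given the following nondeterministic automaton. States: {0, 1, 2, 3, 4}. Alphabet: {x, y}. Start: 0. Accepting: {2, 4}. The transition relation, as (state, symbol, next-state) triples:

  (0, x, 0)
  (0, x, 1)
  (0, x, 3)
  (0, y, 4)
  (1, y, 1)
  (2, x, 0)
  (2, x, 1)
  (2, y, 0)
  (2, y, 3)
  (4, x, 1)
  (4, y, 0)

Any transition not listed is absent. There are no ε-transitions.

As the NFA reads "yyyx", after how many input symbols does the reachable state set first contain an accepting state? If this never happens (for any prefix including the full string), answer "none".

Start in {0}.
Read 'y': {0} → {4}.
None of the earlier sets intersect F, but {4} does.

1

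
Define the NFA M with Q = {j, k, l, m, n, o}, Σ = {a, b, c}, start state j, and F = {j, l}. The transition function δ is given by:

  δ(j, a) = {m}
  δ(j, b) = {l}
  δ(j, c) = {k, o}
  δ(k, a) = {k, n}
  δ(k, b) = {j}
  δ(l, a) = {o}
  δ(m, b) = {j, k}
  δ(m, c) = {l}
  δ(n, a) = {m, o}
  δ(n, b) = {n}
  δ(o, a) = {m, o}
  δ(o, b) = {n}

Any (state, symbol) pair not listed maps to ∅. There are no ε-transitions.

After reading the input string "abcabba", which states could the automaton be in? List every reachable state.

{m, o}

Start in {j}.
Read 'a': j→{m}; now {m}.
Read 'b': m→{j, k}; now {j, k}.
Read 'c': j→{k, o}, k→∅; now {k, o}.
Read 'a': k→{k, n}, o→{m, o}; now {k, m, n, o}.
Read 'b': k→{j}, m→{j, k}, n→{n}, o→{n}; now {j, k, n}.
Read 'b': j→{l}, k→{j}, n→{n}; now {j, l, n}.
Read 'a': j→{m}, l→{o}, n→{m, o}; now {m, o}.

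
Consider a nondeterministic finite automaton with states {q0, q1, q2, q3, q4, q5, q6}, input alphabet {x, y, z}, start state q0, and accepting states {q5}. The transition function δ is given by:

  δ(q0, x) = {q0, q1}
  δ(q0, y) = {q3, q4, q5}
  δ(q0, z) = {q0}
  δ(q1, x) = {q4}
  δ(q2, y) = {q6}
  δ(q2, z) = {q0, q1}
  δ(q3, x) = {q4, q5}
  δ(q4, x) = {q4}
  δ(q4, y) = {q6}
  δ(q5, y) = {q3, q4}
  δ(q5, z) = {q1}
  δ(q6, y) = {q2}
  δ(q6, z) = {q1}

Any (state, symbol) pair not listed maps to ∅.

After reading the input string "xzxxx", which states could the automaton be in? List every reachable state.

Start in {q0}.
Read 'x': {q0} → {q0, q1}.
Read 'z': {q0, q1} → {q0}.
Read 'x': {q0} → {q0, q1}.
Read 'x': {q0, q1} → {q0, q1, q4}.
Read 'x': {q0, q1, q4} → {q0, q1, q4}.

{q0, q1, q4}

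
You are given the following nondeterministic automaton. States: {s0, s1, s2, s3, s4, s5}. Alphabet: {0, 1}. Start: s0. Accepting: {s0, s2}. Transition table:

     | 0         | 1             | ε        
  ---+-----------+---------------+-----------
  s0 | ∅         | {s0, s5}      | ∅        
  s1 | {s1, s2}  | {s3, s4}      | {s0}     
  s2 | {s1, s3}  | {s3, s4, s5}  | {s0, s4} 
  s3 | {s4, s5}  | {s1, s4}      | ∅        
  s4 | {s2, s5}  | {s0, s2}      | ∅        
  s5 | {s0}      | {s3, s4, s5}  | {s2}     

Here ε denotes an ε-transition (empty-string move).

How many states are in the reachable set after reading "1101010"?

6

Start in {s0}.
Read '1': {s0} → {s0, s2, s4, s5}.
Read '1': {s0, s2, s4, s5} → {s0, s2, s3, s4, s5}.
Read '0': {s0, s2, s3, s4, s5} → {s0, s1, s2, s3, s4, s5}.
Read '1': {s0, s1, s2, s3, s4, s5} → {s0, s1, s2, s3, s4, s5}.
Read '0': {s0, s1, s2, s3, s4, s5} → {s0, s1, s2, s3, s4, s5}.
Read '1': {s0, s1, s2, s3, s4, s5} → {s0, s1, s2, s3, s4, s5}.
Read '0': {s0, s1, s2, s3, s4, s5} → {s0, s1, s2, s3, s4, s5}.
That set has 6 states.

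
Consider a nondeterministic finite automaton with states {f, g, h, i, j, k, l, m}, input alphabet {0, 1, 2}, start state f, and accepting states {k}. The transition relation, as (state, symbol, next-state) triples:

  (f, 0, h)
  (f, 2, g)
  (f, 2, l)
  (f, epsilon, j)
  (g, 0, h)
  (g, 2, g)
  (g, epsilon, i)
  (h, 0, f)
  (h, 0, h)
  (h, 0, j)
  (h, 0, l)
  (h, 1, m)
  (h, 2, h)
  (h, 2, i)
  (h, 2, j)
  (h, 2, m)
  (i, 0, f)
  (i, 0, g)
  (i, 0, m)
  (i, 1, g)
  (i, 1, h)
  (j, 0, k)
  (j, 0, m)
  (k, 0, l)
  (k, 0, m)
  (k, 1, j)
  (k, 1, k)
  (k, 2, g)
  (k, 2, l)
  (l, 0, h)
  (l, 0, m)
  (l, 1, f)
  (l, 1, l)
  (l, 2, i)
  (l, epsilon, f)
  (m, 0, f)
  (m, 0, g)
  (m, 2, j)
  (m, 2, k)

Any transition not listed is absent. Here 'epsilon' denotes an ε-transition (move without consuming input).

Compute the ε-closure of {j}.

{j}

Begin with {j}.
No ε-moves leave this set, so the closure equals the set itself.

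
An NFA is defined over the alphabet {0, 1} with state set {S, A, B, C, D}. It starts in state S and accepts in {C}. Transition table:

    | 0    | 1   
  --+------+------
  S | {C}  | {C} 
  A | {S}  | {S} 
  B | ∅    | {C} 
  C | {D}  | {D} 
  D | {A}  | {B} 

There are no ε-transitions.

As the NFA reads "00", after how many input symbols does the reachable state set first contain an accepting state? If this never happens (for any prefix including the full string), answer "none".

1

Start in {S}.
Read '0': {S} → {C}.
None of the earlier sets intersect F, but {C} does.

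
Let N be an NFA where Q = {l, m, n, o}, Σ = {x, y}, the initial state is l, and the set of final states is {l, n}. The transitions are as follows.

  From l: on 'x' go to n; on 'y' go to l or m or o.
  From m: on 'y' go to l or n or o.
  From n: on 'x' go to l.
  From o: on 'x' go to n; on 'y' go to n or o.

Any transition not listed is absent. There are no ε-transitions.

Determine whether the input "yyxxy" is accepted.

Yes

Start in {l}.
Read 'y': {l} → {l, m, o}.
Read 'y': {l, m, o} → {l, m, n, o}.
Read 'x': {l, m, n, o} → {l, n}.
Read 'x': {l, n} → {l, n}.
Read 'y': {l, n} → {l, m, o}.
The final set {l, m, o} contains the accepting state l.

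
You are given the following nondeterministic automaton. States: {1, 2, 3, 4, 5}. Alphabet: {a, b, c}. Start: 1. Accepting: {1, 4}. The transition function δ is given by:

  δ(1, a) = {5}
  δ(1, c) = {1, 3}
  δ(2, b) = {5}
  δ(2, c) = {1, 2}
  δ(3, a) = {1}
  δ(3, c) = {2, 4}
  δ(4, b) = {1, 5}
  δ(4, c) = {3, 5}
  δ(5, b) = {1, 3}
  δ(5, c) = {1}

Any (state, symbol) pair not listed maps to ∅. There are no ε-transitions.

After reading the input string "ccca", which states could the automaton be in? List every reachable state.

{1, 5}

Start in {1}.
Read 'c': 1→{1, 3}; now {1, 3}.
Read 'c': 1→{1, 3}, 3→{2, 4}; now {1, 2, 3, 4}.
Read 'c': 1→{1, 3}, 2→{1, 2}, 3→{2, 4}, 4→{3, 5}; now {1, 2, 3, 4, 5}.
Read 'a': 1→{5}, 2→∅, 3→{1}, 4→∅, 5→∅; now {1, 5}.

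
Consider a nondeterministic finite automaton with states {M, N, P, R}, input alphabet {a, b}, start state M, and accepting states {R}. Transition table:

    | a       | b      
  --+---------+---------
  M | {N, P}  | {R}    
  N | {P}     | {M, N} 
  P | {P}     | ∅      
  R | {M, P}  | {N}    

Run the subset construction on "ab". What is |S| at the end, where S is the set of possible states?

Start in {M}.
Read 'a': {M} → {N, P}.
Read 'b': {N, P} → {M, N}.
That set has 2 states.

2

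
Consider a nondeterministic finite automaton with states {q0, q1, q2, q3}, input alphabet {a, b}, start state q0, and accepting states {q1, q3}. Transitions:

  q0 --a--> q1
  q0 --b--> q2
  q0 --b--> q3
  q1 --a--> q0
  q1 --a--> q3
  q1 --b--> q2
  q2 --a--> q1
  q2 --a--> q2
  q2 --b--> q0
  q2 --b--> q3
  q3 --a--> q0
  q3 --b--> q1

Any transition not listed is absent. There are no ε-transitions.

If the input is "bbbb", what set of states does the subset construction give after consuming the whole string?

Start in {q0}.
Read 'b': {q0} → {q2, q3}.
Read 'b': {q2, q3} → {q0, q1, q3}.
Read 'b': {q0, q1, q3} → {q1, q2, q3}.
Read 'b': {q1, q2, q3} → {q0, q1, q2, q3}.

{q0, q1, q2, q3}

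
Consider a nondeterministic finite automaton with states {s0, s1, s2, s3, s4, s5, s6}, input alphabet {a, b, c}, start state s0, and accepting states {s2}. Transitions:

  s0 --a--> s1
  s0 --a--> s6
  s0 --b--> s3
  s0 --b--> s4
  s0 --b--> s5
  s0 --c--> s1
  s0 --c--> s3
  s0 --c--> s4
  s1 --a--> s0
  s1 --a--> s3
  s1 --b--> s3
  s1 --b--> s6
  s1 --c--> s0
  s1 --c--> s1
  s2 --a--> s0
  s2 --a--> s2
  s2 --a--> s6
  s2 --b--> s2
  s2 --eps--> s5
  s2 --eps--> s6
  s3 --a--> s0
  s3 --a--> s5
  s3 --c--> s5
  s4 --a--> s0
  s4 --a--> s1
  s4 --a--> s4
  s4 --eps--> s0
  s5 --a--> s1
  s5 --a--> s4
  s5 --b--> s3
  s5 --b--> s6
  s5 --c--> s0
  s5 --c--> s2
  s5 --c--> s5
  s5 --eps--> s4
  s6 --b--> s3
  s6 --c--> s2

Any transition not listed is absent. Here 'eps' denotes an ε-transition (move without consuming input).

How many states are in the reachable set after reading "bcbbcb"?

6

Start in {s0}.
Read 'b': s0→{s3, s4, s5}; union {s3, s4, s5}; ε-closure = {s0, s3, s4, s5}.
Read 'c': s0→{s1, s3, s4}, s3→{s5}, s4→∅, s5→{s0, s2, s5}; union {s0, s1, s2, s3, s4, s5}; ε-closure = {s0, s1, s2, s3, s4, s5, s6}.
Read 'b': s0→{s3, s4, s5}, s1→{s3, s6}, s2→{s2}, s3→∅, s4→∅, s5→{s3, s6}, s6→{s3}; union {s2, s3, s4, s5, s6}; ε-closure = {s0, s2, s3, s4, s5, s6}.
Read 'b': s0→{s3, s4, s5}, s2→{s2}, s3→∅, s4→∅, s5→{s3, s6}, s6→{s3}; union {s2, s3, s4, s5, s6}; ε-closure = {s0, s2, s3, s4, s5, s6}.
Read 'c': s0→{s1, s3, s4}, s2→∅, s3→{s5}, s4→∅, s5→{s0, s2, s5}, s6→{s2}; union {s0, s1, s2, s3, s4, s5}; ε-closure = {s0, s1, s2, s3, s4, s5, s6}.
Read 'b': s0→{s3, s4, s5}, s1→{s3, s6}, s2→{s2}, s3→∅, s4→∅, s5→{s3, s6}, s6→{s3}; union {s2, s3, s4, s5, s6}; ε-closure = {s0, s2, s3, s4, s5, s6}.
That set has 6 states.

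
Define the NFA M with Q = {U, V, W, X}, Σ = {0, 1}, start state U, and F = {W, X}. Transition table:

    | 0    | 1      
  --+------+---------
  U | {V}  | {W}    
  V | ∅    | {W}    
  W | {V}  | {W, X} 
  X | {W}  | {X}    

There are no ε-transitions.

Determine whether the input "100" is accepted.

Start in {U}.
Read '1': U→{W}; now {W}.
Read '0': W→{V}; now {V}.
Read '0': V→∅; now ∅.
The final set ∅ contains no accepting state.

No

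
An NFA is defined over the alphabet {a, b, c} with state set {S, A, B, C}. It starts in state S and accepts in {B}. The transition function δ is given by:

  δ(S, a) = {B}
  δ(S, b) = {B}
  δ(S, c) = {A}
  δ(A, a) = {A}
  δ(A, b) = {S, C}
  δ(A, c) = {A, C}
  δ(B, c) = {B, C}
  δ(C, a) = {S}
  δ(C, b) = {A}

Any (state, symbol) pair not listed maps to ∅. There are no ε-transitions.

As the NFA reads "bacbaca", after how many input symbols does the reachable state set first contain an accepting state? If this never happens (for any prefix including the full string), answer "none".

1

Start in {S}.
Read 'b': S→{B}; now {B}.
None of the earlier sets intersect F, but {B} does.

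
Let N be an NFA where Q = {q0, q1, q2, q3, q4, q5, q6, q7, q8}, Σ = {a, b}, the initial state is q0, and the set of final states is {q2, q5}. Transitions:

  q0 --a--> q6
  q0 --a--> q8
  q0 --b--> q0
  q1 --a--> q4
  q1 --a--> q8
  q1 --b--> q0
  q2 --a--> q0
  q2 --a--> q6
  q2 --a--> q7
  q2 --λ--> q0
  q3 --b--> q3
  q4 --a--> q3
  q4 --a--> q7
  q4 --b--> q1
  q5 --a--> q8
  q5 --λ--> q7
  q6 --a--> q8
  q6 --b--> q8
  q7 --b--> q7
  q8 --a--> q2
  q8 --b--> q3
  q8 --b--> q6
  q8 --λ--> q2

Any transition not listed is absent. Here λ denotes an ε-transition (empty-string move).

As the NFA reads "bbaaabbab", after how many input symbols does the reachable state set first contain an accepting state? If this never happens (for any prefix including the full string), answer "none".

3

Start in {q0}.
Read 'b': {q0} → {q0}.
Read 'b': {q0} → {q0}.
Read 'a': {q0} → {q0, q2, q6, q8}.
None of the earlier sets intersect F, but {q0, q2, q6, q8} does.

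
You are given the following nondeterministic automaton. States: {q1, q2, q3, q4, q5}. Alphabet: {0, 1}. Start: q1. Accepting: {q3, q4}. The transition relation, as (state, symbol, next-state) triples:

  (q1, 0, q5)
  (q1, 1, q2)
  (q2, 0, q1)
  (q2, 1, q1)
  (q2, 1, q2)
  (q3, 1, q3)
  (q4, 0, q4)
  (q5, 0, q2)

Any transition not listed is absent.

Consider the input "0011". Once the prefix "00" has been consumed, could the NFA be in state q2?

Start in {q1}.
Read '0': q1→{q5}; now {q5}.
Read '0': q5→{q2}; now {q2}.
State q2 is in {q2}.

Yes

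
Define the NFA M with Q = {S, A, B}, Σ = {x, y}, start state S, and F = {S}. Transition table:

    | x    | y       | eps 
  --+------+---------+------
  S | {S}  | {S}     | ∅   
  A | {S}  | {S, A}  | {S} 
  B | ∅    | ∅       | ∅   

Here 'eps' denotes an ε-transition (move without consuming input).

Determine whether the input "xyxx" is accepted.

Yes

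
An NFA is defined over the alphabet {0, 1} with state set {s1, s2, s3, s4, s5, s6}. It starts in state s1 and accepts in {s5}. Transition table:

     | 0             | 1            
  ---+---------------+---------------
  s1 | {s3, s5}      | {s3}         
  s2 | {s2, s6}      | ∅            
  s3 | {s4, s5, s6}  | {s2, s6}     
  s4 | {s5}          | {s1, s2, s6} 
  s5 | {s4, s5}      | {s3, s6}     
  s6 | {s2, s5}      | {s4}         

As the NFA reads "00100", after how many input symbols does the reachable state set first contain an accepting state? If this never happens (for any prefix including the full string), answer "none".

1

Start in {s1}.
Read '0': {s1} → {s3, s5}.
None of the earlier sets intersect F, but {s3, s5} does.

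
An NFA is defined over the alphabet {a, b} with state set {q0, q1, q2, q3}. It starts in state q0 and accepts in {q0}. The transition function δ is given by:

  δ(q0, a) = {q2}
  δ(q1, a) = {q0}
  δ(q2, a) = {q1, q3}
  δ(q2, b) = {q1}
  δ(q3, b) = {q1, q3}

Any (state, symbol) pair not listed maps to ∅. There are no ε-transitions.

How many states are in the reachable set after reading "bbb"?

Start in {q0}.
Read 'b': q0→∅; now ∅.
The set is empty and remains empty for the remaining 2 symbols.
That set has 0 states.

0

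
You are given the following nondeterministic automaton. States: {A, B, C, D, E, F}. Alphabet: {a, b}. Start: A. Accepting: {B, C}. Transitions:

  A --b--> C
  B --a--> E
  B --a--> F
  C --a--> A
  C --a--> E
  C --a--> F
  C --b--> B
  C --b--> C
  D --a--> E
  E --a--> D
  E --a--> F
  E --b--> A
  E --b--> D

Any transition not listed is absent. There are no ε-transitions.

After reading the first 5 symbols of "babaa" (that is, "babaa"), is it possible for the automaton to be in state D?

Yes

Start in {A}.
Read 'b': {A} → {C}.
Read 'a': {C} → {A, E, F}.
Read 'b': {A, E, F} → {A, C, D}.
Read 'a': {A, C, D} → {A, E, F}.
Read 'a': {A, E, F} → {D, F}.
State D is in {D, F}.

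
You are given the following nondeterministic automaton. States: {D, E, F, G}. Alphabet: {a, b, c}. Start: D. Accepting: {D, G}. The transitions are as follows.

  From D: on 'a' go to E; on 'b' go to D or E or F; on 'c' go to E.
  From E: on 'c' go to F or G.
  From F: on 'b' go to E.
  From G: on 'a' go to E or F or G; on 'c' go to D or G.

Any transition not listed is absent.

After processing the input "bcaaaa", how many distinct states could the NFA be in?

3

Start in {D}.
Read 'b': D→{D, E, F}; now {D, E, F}.
Read 'c': D→{E}, E→{F, G}, F→∅; now {E, F, G}.
Read 'a': E→∅, F→∅, G→{E, F, G}; now {E, F, G}.
Read 'a': E→∅, F→∅, G→{E, F, G}; now {E, F, G}.
Read 'a': E→∅, F→∅, G→{E, F, G}; now {E, F, G}.
Read 'a': E→∅, F→∅, G→{E, F, G}; now {E, F, G}.
That set has 3 states.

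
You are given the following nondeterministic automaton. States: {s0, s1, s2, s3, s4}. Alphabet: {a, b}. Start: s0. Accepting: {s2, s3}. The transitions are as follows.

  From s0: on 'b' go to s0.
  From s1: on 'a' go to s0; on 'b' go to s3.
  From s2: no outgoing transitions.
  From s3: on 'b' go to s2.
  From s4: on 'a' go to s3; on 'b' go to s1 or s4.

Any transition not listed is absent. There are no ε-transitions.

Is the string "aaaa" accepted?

Start in {s0}.
Read 'a': s0→∅; now ∅.
The set is empty and remains empty for the remaining 3 symbols.
The final set ∅ contains no accepting state.

No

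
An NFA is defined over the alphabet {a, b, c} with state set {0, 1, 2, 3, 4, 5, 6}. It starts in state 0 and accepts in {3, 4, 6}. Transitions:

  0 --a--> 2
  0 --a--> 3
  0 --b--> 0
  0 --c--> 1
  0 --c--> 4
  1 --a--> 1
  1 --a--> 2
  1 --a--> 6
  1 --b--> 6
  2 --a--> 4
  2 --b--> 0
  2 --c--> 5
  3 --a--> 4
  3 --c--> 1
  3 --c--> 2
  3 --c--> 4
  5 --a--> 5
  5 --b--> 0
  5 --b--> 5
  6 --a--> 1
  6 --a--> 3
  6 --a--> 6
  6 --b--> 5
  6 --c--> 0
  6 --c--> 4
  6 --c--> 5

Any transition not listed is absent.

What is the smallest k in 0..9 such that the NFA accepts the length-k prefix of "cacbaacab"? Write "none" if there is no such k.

Start in {0}.
Read 'c': 0→{1, 4}; now {1, 4}.
None of the earlier sets intersect F, but {1, 4} does.

1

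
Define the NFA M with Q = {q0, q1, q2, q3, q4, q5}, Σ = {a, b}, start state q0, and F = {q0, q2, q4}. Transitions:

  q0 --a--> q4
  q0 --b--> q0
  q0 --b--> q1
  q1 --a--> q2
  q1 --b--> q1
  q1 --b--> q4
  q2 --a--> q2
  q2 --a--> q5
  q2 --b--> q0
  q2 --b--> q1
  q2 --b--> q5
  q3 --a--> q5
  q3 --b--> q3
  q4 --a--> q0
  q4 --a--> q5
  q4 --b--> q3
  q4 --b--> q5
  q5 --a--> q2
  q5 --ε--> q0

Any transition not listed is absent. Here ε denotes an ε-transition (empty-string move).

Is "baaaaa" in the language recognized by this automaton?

Start in {q0}.
Read 'b': q0→{q0, q1}; now {q0, q1}.
Read 'a': q0→{q4}, q1→{q2}; now {q2, q4}.
Read 'a': q2→{q2, q5}, q4→{q0, q5}; now {q0, q2, q5}.
Read 'a': q0→{q4}, q2→{q2, q5}, q5→{q2}; union {q2, q4, q5}; ε-closure = {q0, q2, q4, q5}.
Read 'a': q0→{q4}, q2→{q2, q5}, q4→{q0, q5}, q5→{q2}; now {q0, q2, q4, q5}.
Read 'a': q0→{q4}, q2→{q2, q5}, q4→{q0, q5}, q5→{q2}; now {q0, q2, q4, q5}.
The final set {q0, q2, q4, q5} contains the accepting states q0, q2, q4.

Yes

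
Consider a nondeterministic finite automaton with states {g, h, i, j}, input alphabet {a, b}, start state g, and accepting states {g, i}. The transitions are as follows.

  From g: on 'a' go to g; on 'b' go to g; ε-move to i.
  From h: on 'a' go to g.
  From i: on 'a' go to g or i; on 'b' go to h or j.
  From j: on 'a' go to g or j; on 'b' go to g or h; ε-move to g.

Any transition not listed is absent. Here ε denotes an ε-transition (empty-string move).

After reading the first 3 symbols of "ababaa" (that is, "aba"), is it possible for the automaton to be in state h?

No

Start: ε-closure({g}) = {g, i}.
Read 'a': g→{g}, i→{g, i}; now {g, i}.
Read 'b': g→{g}, i→{h, j}; union {g, h, j}; ε-closure = {g, h, i, j}.
Read 'a': g→{g}, h→{g}, i→{g, i}, j→{g, j}; now {g, i, j}.
State h is not in {g, i, j}.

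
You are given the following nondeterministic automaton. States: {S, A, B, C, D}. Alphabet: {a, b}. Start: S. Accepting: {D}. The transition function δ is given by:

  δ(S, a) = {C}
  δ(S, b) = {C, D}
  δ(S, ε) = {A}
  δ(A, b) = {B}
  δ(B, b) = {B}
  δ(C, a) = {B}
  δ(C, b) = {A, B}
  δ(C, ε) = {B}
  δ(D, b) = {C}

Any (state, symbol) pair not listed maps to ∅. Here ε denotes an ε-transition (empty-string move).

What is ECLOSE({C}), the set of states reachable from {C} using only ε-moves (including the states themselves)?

Begin with {C}.
ε-move C → B; add B.

{B, C}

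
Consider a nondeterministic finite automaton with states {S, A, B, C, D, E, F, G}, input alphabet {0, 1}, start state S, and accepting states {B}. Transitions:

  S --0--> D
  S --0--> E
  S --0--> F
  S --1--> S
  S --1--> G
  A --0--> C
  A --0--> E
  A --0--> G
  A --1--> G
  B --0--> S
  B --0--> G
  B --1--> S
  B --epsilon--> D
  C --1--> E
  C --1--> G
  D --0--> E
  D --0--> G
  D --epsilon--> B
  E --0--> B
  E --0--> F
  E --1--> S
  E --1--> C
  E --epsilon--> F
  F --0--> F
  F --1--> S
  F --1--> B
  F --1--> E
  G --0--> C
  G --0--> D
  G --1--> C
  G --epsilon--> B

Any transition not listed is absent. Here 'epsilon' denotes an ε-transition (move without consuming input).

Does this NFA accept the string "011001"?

Yes

Start in {S}.
Read '0': {S} → {B, D, E, F}.
Read '1': {B, D, E, F} → {S, B, C, D, E, F}.
Read '1': {S, B, C, D, E, F} → {S, B, C, D, E, F, G}.
Read '0': {S, B, C, D, E, F, G} → {S, B, C, D, E, F, G}.
Read '0': {S, B, C, D, E, F, G} → {S, B, C, D, E, F, G}.
Read '1': {S, B, C, D, E, F, G} → {S, B, C, D, E, F, G}.
The final set {S, B, C, D, E, F, G} contains the accepting state B.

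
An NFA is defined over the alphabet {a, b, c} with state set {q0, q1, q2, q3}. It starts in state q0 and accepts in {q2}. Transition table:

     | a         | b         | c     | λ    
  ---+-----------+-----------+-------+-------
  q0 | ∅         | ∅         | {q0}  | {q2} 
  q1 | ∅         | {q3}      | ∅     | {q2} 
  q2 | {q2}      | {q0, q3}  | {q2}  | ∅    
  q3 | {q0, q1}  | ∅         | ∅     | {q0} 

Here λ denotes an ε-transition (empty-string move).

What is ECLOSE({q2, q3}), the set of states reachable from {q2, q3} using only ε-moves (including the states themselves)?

Begin with {q2, q3}.
ε-move q3 → q0; add q0.

{q0, q2, q3}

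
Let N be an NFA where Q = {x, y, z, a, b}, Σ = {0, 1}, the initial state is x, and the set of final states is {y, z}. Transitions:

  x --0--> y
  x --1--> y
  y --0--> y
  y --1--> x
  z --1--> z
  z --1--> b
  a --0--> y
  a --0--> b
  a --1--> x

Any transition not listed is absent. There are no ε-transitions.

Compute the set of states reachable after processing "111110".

{y}

Start in {x}.
Read '1': {x} → {y}.
Read '1': {y} → {x}.
Read '1': {x} → {y}.
Read '1': {y} → {x}.
Read '1': {x} → {y}.
Read '0': {y} → {y}.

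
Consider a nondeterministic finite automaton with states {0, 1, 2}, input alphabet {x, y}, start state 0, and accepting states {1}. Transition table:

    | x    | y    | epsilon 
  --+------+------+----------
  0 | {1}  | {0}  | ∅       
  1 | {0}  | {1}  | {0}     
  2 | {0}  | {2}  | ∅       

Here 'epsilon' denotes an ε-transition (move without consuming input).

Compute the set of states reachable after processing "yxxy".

{0, 1}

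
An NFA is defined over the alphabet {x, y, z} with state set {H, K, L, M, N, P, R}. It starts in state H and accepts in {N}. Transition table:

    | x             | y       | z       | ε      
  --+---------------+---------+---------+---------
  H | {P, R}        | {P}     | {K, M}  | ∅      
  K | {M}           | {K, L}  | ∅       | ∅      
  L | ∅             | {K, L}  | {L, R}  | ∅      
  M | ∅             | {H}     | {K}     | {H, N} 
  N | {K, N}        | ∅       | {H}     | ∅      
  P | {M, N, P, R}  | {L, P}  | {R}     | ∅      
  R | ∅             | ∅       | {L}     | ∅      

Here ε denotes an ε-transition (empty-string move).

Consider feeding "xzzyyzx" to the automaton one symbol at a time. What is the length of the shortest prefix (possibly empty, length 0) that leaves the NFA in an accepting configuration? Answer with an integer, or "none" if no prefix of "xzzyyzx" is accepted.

none

Start in {H}.
Read 'x': {H} → {P, R}.
Read 'z': {P, R} → {L, R}.
Read 'z': {L, R} → {L, R}.
Read 'y': {L, R} → {K, L}.
Read 'y': {K, L} → {K, L}.
Read 'z': {K, L} → {L, R}.
Read 'x': {L, R} → ∅.
No reachable set along the way intersects F.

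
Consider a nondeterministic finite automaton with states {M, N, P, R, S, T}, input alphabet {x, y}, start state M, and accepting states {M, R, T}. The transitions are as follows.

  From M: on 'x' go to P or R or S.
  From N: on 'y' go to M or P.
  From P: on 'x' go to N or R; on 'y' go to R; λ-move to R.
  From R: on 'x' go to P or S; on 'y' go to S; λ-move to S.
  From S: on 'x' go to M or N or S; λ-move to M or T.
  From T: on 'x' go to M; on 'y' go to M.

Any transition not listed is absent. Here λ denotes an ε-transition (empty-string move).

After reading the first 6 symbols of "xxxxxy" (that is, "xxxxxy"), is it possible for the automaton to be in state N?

Start in {M}.
Read 'x': {M} → {M, P, R, S, T}.
Read 'x': {M, P, R, S, T} → {M, N, P, R, S, T}.
Read 'x': {M, N, P, R, S, T} → {M, N, P, R, S, T}.
Read 'x': {M, N, P, R, S, T} → {M, N, P, R, S, T}.
Read 'x': {M, N, P, R, S, T} → {M, N, P, R, S, T}.
Read 'y': {M, N, P, R, S, T} → {M, P, R, S, T}.
State N is not in {M, P, R, S, T}.

No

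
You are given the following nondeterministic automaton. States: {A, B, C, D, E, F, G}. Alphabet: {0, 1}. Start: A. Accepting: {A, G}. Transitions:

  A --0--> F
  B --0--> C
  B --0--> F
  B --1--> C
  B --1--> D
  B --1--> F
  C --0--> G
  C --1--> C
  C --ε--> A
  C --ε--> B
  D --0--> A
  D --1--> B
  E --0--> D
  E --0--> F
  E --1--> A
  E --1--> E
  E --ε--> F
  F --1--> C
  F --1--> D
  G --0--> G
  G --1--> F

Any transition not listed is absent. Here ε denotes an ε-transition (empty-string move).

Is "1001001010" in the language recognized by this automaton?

No

Start in {A}.
Read '1': A→∅; now ∅.
The set is empty and remains empty for the remaining 9 symbols.
The final set ∅ contains no accepting state.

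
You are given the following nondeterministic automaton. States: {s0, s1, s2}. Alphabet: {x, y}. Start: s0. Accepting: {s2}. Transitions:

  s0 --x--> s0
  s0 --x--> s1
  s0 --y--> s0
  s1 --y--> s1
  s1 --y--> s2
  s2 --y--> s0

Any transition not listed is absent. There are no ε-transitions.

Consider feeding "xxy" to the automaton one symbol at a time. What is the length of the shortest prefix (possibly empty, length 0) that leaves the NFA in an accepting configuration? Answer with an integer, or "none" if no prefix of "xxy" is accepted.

3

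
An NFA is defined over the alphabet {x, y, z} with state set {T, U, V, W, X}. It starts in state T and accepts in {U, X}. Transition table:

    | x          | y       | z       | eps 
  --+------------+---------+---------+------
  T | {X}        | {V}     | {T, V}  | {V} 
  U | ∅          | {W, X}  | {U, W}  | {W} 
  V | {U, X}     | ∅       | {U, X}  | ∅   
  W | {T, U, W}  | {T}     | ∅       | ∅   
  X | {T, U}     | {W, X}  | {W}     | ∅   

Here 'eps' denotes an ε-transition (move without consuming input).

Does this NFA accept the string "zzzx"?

Yes

Start: ε-closure({T}) = {T, V}.
Read 'z': T→{T, V}, V→{U, X}; union {T, U, V, X}; ε-closure = {T, U, V, W, X}.
Read 'z': T→{T, V}, U→{U, W}, V→{U, X}, W→∅, X→{W}; now {T, U, V, W, X}.
Read 'z': T→{T, V}, U→{U, W}, V→{U, X}, W→∅, X→{W}; now {T, U, V, W, X}.
Read 'x': T→{X}, U→∅, V→{U, X}, W→{T, U, W}, X→{T, U}; union {T, U, W, X}; ε-closure = {T, U, V, W, X}.
The final set {T, U, V, W, X} contains the accepting states U, X.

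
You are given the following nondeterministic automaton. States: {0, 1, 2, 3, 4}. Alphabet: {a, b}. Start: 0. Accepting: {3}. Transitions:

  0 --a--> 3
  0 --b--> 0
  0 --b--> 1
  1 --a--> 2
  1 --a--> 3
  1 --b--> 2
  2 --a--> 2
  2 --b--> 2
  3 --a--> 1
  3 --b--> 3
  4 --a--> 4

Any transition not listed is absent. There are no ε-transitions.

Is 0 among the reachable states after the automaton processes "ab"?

No

Start in {0}.
Read 'a': 0→{3}; now {3}.
Read 'b': 3→{3}; now {3}.
State 0 is not in {3}.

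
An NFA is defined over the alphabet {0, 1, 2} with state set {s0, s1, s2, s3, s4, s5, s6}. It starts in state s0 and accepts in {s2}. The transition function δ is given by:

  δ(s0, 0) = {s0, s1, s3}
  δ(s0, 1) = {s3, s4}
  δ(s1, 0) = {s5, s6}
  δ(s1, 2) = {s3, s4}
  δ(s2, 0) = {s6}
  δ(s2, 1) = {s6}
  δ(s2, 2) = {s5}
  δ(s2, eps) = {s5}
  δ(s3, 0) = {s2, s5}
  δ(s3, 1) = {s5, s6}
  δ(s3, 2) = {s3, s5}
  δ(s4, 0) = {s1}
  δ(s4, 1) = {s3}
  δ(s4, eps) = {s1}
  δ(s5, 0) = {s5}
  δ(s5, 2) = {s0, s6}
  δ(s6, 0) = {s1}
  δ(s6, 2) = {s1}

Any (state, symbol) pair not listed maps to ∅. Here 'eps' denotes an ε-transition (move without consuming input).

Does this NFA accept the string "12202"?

No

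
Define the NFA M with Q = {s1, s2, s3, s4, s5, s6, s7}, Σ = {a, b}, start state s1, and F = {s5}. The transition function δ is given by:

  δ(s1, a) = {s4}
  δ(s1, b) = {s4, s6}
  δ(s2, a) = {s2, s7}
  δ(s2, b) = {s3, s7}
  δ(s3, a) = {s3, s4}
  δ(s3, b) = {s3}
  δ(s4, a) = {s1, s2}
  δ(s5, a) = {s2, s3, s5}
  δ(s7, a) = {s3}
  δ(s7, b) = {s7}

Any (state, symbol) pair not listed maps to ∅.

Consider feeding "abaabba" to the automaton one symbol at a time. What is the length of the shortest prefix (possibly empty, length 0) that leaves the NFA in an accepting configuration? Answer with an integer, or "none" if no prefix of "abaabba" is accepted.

none

Start in {s1}.
Read 'a': {s1} → {s4}.
Read 'b': {s4} → ∅.
The set is empty and remains empty for the remaining 5 symbols.
No reachable set along the way intersects F.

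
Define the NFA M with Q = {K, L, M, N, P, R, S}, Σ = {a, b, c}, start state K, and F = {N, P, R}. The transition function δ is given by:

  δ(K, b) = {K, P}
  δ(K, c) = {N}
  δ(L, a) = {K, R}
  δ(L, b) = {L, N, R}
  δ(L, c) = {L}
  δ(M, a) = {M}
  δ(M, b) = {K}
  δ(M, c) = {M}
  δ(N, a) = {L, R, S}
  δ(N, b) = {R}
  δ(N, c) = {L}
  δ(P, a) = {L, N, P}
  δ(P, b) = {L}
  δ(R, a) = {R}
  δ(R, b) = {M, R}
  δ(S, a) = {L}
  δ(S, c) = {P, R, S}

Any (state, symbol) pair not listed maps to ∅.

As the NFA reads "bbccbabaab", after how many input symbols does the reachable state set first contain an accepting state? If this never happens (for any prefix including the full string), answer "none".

Start in {K}.
Read 'b': {K} → {K, P}.
None of the earlier sets intersect F, but {K, P} does.

1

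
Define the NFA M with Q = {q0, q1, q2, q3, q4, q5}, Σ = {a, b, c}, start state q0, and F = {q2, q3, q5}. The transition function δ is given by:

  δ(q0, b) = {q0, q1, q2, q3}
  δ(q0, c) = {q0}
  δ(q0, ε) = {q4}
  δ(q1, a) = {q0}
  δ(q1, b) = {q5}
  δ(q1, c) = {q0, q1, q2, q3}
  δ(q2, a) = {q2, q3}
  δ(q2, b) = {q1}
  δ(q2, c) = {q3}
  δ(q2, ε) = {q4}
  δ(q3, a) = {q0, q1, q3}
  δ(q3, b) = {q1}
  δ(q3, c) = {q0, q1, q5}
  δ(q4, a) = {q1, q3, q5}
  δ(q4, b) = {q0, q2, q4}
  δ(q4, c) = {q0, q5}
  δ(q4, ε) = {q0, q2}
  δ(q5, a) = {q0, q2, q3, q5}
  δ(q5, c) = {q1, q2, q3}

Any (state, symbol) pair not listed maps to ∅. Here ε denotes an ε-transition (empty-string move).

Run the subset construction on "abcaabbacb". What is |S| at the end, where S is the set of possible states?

6

Start: ε-closure({q0}) = {q0, q2, q4}.
Read 'a': q0→∅, q2→{q2, q3}, q4→{q1, q3, q5}; union {q1, q2, q3, q5}; ε-closure = {q0, q1, q2, q3, q4, q5}.
Read 'b': q0→{q0, q1, q2, q3}, q1→{q5}, q2→{q1}, q3→{q1}, q4→{q0, q2, q4}, q5→∅; now {q0, q1, q2, q3, q4, q5}.
Read 'c': q0→{q0}, q1→{q0, q1, q2, q3}, q2→{q3}, q3→{q0, q1, q5}, q4→{q0, q5}, q5→{q1, q2, q3}; union {q0, q1, q2, q3, q5}; ε-closure = {q0, q1, q2, q3, q4, q5}.
Read 'a': q0→∅, q1→{q0}, q2→{q2, q3}, q3→{q0, q1, q3}, q4→{q1, q3, q5}, q5→{q0, q2, q3, q5}; union {q0, q1, q2, q3, q5}; ε-closure = {q0, q1, q2, q3, q4, q5}.
Read 'a': q0→∅, q1→{q0}, q2→{q2, q3}, q3→{q0, q1, q3}, q4→{q1, q3, q5}, q5→{q0, q2, q3, q5}; union {q0, q1, q2, q3, q5}; ε-closure = {q0, q1, q2, q3, q4, q5}.
Read 'b': q0→{q0, q1, q2, q3}, q1→{q5}, q2→{q1}, q3→{q1}, q4→{q0, q2, q4}, q5→∅; now {q0, q1, q2, q3, q4, q5}.
Read 'b': q0→{q0, q1, q2, q3}, q1→{q5}, q2→{q1}, q3→{q1}, q4→{q0, q2, q4}, q5→∅; now {q0, q1, q2, q3, q4, q5}.
Read 'a': q0→∅, q1→{q0}, q2→{q2, q3}, q3→{q0, q1, q3}, q4→{q1, q3, q5}, q5→{q0, q2, q3, q5}; union {q0, q1, q2, q3, q5}; ε-closure = {q0, q1, q2, q3, q4, q5}.
Read 'c': q0→{q0}, q1→{q0, q1, q2, q3}, q2→{q3}, q3→{q0, q1, q5}, q4→{q0, q5}, q5→{q1, q2, q3}; union {q0, q1, q2, q3, q5}; ε-closure = {q0, q1, q2, q3, q4, q5}.
Read 'b': q0→{q0, q1, q2, q3}, q1→{q5}, q2→{q1}, q3→{q1}, q4→{q0, q2, q4}, q5→∅; now {q0, q1, q2, q3, q4, q5}.
That set has 6 states.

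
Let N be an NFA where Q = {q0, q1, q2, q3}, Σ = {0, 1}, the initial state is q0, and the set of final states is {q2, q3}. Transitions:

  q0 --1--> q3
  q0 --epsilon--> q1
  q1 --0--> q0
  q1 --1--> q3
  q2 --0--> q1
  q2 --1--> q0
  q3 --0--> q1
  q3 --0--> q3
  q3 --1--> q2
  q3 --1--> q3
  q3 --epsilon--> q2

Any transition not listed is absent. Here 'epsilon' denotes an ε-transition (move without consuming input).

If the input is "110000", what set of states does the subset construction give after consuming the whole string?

{q0, q1, q2, q3}

Start: ε-closure({q0}) = {q0, q1}.
Read '1': {q0, q1} → {q2, q3}.
Read '1': {q2, q3} → {q0, q1, q2, q3}.
Read '0': {q0, q1, q2, q3} → {q0, q1, q2, q3}.
Read '0': {q0, q1, q2, q3} → {q0, q1, q2, q3}.
Read '0': {q0, q1, q2, q3} → {q0, q1, q2, q3}.
Read '0': {q0, q1, q2, q3} → {q0, q1, q2, q3}.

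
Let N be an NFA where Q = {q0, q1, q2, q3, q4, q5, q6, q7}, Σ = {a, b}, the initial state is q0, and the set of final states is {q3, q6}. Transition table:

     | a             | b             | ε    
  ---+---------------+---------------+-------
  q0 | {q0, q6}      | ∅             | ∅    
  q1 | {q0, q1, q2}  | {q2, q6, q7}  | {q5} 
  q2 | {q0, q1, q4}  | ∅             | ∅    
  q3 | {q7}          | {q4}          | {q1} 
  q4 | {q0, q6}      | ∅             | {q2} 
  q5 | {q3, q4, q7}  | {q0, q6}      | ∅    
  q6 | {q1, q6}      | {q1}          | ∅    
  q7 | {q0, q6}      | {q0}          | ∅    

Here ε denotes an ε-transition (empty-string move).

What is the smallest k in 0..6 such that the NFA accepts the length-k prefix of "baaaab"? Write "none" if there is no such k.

none

Start in {q0}.
Read 'b': q0→∅; now ∅.
The set is empty and remains empty for the remaining 5 symbols.
No reachable set along the way intersects F.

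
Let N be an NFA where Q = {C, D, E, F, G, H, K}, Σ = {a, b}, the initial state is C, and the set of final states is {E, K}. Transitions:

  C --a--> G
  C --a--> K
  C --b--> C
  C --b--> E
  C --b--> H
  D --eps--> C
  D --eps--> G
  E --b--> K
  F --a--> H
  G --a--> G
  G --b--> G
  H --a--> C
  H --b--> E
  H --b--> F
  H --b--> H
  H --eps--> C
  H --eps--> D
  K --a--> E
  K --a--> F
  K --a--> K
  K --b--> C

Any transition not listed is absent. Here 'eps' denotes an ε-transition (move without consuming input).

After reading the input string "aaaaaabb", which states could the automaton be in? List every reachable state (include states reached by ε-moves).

Start in {C}.
Read 'a': C→{G, K}; now {G, K}.
Read 'a': G→{G}, K→{E, F, K}; now {E, F, G, K}.
Read 'a': E→∅, F→{H}, G→{G}, K→{E, F, K}; union {E, F, G, H, K}; ε-closure = {C, D, E, F, G, H, K}.
Read 'a': C→{G, K}, D→∅, E→∅, F→{H}, G→{G}, H→{C}, K→{E, F, K}; union {C, E, F, G, H, K}; ε-closure = {C, D, E, F, G, H, K}.
Read 'a': C→{G, K}, D→∅, E→∅, F→{H}, G→{G}, H→{C}, K→{E, F, K}; union {C, E, F, G, H, K}; ε-closure = {C, D, E, F, G, H, K}.
Read 'a': C→{G, K}, D→∅, E→∅, F→{H}, G→{G}, H→{C}, K→{E, F, K}; union {C, E, F, G, H, K}; ε-closure = {C, D, E, F, G, H, K}.
Read 'b': C→{C, E, H}, D→∅, E→{K}, F→∅, G→{G}, H→{E, F, H}, K→{C}; union {C, E, F, G, H, K}; ε-closure = {C, D, E, F, G, H, K}.
Read 'b': C→{C, E, H}, D→∅, E→{K}, F→∅, G→{G}, H→{E, F, H}, K→{C}; union {C, E, F, G, H, K}; ε-closure = {C, D, E, F, G, H, K}.

{C, D, E, F, G, H, K}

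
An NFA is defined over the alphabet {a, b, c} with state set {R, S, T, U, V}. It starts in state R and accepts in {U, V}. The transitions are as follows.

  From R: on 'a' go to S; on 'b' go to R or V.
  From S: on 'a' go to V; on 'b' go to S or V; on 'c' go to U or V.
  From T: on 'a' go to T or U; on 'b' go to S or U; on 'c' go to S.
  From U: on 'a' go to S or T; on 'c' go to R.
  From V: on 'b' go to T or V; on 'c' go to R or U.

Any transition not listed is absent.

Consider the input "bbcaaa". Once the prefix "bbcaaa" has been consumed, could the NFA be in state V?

No

Start in {R}.
Read 'b': R→{R, V}; now {R, V}.
Read 'b': R→{R, V}, V→{T, V}; now {R, T, V}.
Read 'c': R→∅, T→{S}, V→{R, U}; now {R, S, U}.
Read 'a': R→{S}, S→{V}, U→{S, T}; now {S, T, V}.
Read 'a': S→{V}, T→{T, U}, V→∅; now {T, U, V}.
Read 'a': T→{T, U}, U→{S, T}, V→∅; now {S, T, U}.
State V is not in {S, T, U}.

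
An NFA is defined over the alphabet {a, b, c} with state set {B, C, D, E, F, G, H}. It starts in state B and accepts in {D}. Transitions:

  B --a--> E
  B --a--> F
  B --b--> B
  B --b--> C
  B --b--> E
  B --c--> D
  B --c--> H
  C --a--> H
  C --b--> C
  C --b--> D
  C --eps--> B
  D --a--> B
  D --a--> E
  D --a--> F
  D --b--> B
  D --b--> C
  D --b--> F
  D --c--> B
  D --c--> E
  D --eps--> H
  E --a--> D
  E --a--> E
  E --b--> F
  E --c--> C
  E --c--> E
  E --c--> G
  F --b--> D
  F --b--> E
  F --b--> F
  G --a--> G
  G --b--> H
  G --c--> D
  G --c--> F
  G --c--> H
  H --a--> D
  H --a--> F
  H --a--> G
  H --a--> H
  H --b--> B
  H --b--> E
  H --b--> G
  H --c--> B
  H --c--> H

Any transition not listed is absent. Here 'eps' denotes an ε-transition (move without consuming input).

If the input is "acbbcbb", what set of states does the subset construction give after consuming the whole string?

Start in {B}.
Read 'a': B→{E, F}; now {E, F}.
Read 'c': E→{C, E, G}, F→∅; union {C, E, G}; ε-closure = {B, C, E, G}.
Read 'b': B→{B, C, E}, C→{C, D}, E→{F}, G→{H}; now {B, C, D, E, F, H}.
Read 'b': B→{B, C, E}, C→{C, D}, D→{B, C, F}, E→{F}, F→{D, E, F}, H→{B, E, G}; union {B, C, D, E, F, G}; ε-closure = {B, C, D, E, F, G, H}.
Read 'c': B→{D, H}, C→∅, D→{B, E}, E→{C, E, G}, F→∅, G→{D, F, H}, H→{B, H}; now {B, C, D, E, F, G, H}.
Read 'b': B→{B, C, E}, C→{C, D}, D→{B, C, F}, E→{F}, F→{D, E, F}, G→{H}, H→{B, E, G}; now {B, C, D, E, F, G, H}.
Read 'b': B→{B, C, E}, C→{C, D}, D→{B, C, F}, E→{F}, F→{D, E, F}, G→{H}, H→{B, E, G}; now {B, C, D, E, F, G, H}.

{B, C, D, E, F, G, H}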